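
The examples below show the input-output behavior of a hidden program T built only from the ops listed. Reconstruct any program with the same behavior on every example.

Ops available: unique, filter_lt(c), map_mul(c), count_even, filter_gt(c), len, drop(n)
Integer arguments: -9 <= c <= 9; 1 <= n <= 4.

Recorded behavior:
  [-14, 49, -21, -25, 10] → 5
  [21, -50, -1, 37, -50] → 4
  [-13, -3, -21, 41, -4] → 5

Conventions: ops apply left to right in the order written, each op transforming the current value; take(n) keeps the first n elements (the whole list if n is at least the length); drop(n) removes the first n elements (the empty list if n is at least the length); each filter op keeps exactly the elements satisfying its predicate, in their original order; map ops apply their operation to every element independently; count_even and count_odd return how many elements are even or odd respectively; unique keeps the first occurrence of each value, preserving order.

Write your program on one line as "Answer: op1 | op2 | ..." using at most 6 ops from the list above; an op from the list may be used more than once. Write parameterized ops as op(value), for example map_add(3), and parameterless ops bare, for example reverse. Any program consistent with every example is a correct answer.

map_mul(-9) | map_mul(8) | map_mul(8) | unique | len

Check, running the answer program on each example:
  [-14, 49, -21, -25, 10] -> [126, -441, 189, 225, -90] -> [1008, -3528, 1512, 1800, -720] -> [8064, -28224, 12096, 14400, -5760] -> [8064, -28224, 12096, 14400, -5760] -> 5
  [21, -50, -1, 37, -50] -> [-189, 450, 9, -333, 450] -> [-1512, 3600, 72, -2664, 3600] -> [-12096, 28800, 576, -21312, 28800] -> [-12096, 28800, 576, -21312] -> 4
  [-13, -3, -21, 41, -4] -> [117, 27, 189, -369, 36] -> [936, 216, 1512, -2952, 288] -> [7488, 1728, 12096, -23616, 2304] -> [7488, 1728, 12096, -23616, 2304] -> 5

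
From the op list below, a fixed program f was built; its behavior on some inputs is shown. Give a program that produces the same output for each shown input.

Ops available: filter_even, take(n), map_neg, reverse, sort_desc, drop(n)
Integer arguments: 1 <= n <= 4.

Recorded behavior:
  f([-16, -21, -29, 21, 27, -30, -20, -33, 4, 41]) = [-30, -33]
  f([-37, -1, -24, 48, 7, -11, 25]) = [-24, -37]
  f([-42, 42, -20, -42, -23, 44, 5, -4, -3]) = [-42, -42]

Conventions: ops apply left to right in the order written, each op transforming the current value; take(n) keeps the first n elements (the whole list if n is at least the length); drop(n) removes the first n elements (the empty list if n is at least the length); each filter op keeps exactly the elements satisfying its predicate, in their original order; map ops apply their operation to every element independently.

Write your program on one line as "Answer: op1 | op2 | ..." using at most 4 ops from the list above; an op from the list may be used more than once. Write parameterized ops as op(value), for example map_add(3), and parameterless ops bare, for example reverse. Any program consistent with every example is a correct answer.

sort_desc | reverse | take(2) | sort_desc

Check, running the answer program on each example:
  [-16, -21, -29, 21, 27, -30, -20, -33, 4, 41] -> [41, 27, 21, 4, -16, -20, -21, -29, -30, -33] -> [-33, -30, -29, -21, -20, -16, 4, 21, 27, 41] -> [-33, -30] -> [-30, -33]
  [-37, -1, -24, 48, 7, -11, 25] -> [48, 25, 7, -1, -11, -24, -37] -> [-37, -24, -11, -1, 7, 25, 48] -> [-37, -24] -> [-24, -37]
  [-42, 42, -20, -42, -23, 44, 5, -4, -3] -> [44, 42, 5, -3, -4, -20, -23, -42, -42] -> [-42, -42, -23, -20, -4, -3, 5, 42, 44] -> [-42, -42] -> [-42, -42]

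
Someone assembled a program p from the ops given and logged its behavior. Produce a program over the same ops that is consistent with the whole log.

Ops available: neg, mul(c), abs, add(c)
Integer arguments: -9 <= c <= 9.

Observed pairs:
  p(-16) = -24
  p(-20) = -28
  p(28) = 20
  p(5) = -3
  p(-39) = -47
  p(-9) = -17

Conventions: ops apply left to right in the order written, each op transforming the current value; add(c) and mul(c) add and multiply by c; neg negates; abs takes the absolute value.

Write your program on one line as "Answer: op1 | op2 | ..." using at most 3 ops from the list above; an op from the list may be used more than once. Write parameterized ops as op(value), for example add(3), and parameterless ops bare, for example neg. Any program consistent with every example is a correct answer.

add(-5) | add(-8) | add(5)

Check, running the answer program on each example:
  -16 -> -21 -> -29 -> -24
  -20 -> -25 -> -33 -> -28
  28 -> 23 -> 15 -> 20
  5 -> 0 -> -8 -> -3
  -39 -> -44 -> -52 -> -47
  -9 -> -14 -> -22 -> -17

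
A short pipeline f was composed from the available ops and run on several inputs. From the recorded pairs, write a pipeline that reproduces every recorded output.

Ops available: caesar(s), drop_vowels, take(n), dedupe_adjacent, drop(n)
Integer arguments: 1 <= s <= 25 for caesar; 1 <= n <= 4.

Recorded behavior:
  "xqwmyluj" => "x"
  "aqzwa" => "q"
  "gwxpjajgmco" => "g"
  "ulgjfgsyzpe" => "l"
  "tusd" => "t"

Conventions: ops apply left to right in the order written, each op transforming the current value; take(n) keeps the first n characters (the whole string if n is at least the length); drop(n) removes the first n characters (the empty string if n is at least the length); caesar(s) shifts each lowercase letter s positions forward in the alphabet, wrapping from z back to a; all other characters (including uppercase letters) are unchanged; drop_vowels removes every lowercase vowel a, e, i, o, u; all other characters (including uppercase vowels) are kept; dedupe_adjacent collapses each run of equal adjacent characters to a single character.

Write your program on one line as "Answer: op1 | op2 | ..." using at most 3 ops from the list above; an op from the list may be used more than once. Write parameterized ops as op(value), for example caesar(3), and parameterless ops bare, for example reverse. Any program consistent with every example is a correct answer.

drop_vowels | take(1)

Check, running the answer program on each example:
  "xqwmyluj" -> "xqwmylj" -> "x"
  "aqzwa" -> "qzw" -> "q"
  "gwxpjajgmco" -> "gwxpjjgmc" -> "g"
  "ulgjfgsyzpe" -> "lgjfgsyzp" -> "l"
  "tusd" -> "tsd" -> "t"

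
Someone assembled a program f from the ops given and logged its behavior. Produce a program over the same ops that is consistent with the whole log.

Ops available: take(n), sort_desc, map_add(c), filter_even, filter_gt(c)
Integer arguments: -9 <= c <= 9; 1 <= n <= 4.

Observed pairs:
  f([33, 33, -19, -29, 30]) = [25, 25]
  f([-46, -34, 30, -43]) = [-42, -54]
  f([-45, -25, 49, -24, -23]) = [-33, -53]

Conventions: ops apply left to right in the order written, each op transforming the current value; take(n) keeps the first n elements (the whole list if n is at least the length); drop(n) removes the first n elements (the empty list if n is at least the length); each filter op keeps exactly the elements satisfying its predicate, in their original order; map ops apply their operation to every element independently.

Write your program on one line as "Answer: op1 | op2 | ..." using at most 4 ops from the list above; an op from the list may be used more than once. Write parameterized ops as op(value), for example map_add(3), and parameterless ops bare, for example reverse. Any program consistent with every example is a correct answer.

map_add(-8) | take(4) | take(2) | sort_desc

Check, running the answer program on each example:
  [33, 33, -19, -29, 30] -> [25, 25, -27, -37, 22] -> [25, 25, -27, -37] -> [25, 25] -> [25, 25]
  [-46, -34, 30, -43] -> [-54, -42, 22, -51] -> [-54, -42, 22, -51] -> [-54, -42] -> [-42, -54]
  [-45, -25, 49, -24, -23] -> [-53, -33, 41, -32, -31] -> [-53, -33, 41, -32] -> [-53, -33] -> [-33, -53]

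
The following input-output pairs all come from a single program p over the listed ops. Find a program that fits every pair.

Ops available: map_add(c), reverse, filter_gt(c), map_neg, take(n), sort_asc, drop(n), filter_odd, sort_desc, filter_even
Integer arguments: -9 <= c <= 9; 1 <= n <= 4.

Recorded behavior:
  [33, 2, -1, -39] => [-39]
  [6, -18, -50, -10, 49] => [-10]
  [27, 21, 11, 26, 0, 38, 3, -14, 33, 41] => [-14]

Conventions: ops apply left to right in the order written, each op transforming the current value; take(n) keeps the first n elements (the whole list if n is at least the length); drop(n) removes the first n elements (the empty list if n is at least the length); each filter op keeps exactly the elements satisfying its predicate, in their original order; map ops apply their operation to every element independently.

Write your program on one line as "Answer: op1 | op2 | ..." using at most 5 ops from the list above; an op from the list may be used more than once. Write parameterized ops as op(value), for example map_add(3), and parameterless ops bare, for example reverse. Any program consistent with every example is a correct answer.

reverse | map_neg | filter_gt(1) | take(1) | map_neg

Check, running the answer program on each example:
  [33, 2, -1, -39] -> [-39, -1, 2, 33] -> [39, 1, -2, -33] -> [39] -> [39] -> [-39]
  [6, -18, -50, -10, 49] -> [49, -10, -50, -18, 6] -> [-49, 10, 50, 18, -6] -> [10, 50, 18] -> [10] -> [-10]
  [27, 21, 11, 26, 0, 38, 3, -14, 33, 41] -> [41, 33, -14, 3, 38, 0, 26, 11, 21, 27] -> [-41, -33, 14, -3, -38, 0, -26, -11, -21, -27] -> [14] -> [14] -> [-14]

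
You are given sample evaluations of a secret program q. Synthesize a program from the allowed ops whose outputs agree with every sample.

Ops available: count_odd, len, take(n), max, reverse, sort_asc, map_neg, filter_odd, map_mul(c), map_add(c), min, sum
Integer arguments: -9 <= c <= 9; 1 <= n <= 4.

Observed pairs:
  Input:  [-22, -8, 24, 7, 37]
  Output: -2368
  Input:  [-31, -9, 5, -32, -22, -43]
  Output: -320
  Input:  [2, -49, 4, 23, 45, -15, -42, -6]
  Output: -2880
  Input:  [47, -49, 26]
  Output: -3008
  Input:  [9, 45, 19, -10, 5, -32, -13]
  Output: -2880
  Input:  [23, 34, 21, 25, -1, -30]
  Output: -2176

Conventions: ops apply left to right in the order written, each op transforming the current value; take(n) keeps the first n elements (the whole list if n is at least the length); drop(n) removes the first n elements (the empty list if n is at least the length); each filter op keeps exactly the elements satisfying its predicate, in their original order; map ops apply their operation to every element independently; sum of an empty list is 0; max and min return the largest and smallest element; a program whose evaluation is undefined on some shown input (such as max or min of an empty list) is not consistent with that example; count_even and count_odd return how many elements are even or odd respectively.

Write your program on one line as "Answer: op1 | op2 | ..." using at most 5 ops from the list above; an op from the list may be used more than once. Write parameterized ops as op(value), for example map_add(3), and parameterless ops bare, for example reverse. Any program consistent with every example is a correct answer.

map_mul(-8) | sort_asc | map_mul(8) | take(3) | min

Check, running the answer program on each example:
  [-22, -8, 24, 7, 37] -> [176, 64, -192, -56, -296] -> [-296, -192, -56, 64, 176] -> [-2368, -1536, -448, 512, 1408] -> [-2368, -1536, -448] -> -2368
  [-31, -9, 5, -32, -22, -43] -> [248, 72, -40, 256, 176, 344] -> [-40, 72, 176, 248, 256, 344] -> [-320, 576, 1408, 1984, 2048, 2752] -> [-320, 576, 1408] -> -320
  [2, -49, 4, 23, 45, -15, -42, -6] -> [-16, 392, -32, -184, -360, 120, 336, 48] -> [-360, -184, -32, -16, 48, 120, 336, 392] -> [-2880, -1472, -256, -128, 384, 960, 2688, 3136] -> [-2880, -1472, -256] -> -2880
  [47, -49, 26] -> [-376, 392, -208] -> [-376, -208, 392] -> [-3008, -1664, 3136] -> [-3008, -1664, 3136] -> -3008
  [9, 45, 19, -10, 5, -32, -13] -> [-72, -360, -152, 80, -40, 256, 104] -> [-360, -152, -72, -40, 80, 104, 256] -> [-2880, -1216, -576, -320, 640, 832, 2048] -> [-2880, -1216, -576] -> -2880
  [23, 34, 21, 25, -1, -30] -> [-184, -272, -168, -200, 8, 240] -> [-272, -200, -184, -168, 8, 240] -> [-2176, -1600, -1472, -1344, 64, 1920] -> [-2176, -1600, -1472] -> -2176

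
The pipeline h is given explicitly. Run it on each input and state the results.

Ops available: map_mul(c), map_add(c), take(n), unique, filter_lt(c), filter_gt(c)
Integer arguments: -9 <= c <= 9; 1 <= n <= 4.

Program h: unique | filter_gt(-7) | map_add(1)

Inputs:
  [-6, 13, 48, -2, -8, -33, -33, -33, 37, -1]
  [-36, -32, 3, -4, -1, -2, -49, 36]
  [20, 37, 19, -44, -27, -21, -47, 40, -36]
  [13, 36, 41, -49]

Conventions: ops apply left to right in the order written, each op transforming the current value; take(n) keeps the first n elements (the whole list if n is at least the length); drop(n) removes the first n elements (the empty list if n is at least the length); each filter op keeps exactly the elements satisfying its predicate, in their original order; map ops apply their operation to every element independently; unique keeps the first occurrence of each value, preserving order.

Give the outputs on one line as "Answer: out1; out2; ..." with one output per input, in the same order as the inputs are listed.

[-5, 14, 49, -1, 38, 0]; [4, -3, 0, -1, 37]; [21, 38, 20, 41]; [14, 37, 42]

Execution, op by op:
  [-6, 13, 48, -2, -8, -33, -33, -33, 37, -1] -> [-6, 13, 48, -2, -8, -33, 37, -1] -> [-6, 13, 48, -2, 37, -1] -> [-5, 14, 49, -1, 38, 0]
  [-36, -32, 3, -4, -1, -2, -49, 36] -> [-36, -32, 3, -4, -1, -2, -49, 36] -> [3, -4, -1, -2, 36] -> [4, -3, 0, -1, 37]
  [20, 37, 19, -44, -27, -21, -47, 40, -36] -> [20, 37, 19, -44, -27, -21, -47, 40, -36] -> [20, 37, 19, 40] -> [21, 38, 20, 41]
  [13, 36, 41, -49] -> [13, 36, 41, -49] -> [13, 36, 41] -> [14, 37, 42]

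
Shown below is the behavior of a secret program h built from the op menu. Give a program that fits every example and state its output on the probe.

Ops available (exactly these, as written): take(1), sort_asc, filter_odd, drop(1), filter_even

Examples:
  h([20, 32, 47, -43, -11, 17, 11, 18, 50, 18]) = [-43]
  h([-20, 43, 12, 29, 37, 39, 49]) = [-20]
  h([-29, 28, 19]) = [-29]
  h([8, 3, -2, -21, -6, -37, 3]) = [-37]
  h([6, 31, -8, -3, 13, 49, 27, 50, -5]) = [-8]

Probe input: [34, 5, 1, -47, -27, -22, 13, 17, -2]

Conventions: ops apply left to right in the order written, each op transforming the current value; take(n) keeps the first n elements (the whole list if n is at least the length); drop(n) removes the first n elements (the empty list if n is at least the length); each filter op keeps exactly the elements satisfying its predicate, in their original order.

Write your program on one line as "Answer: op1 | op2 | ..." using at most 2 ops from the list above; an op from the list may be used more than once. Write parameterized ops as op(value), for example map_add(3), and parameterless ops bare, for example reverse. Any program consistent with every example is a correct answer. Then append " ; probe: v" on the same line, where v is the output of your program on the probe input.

sort_asc | take(1) ; probe: [-47]

Check, running the answer program on each example:
  [20, 32, 47, -43, -11, 17, 11, 18, 50, 18] -> [-43, -11, 11, 17, 18, 18, 20, 32, 47, 50] -> [-43]
  [-20, 43, 12, 29, 37, 39, 49] -> [-20, 12, 29, 37, 39, 43, 49] -> [-20]
  [-29, 28, 19] -> [-29, 19, 28] -> [-29]
  [8, 3, -2, -21, -6, -37, 3] -> [-37, -21, -6, -2, 3, 3, 8] -> [-37]
  [6, 31, -8, -3, 13, 49, 27, 50, -5] -> [-8, -5, -3, 6, 13, 27, 31, 49, 50] -> [-8]
  probe: [34, 5, 1, -47, -27, -22, 13, 17, -2] -> [-47, -27, -22, -2, 1, 5, 13, 17, 34] -> [-47]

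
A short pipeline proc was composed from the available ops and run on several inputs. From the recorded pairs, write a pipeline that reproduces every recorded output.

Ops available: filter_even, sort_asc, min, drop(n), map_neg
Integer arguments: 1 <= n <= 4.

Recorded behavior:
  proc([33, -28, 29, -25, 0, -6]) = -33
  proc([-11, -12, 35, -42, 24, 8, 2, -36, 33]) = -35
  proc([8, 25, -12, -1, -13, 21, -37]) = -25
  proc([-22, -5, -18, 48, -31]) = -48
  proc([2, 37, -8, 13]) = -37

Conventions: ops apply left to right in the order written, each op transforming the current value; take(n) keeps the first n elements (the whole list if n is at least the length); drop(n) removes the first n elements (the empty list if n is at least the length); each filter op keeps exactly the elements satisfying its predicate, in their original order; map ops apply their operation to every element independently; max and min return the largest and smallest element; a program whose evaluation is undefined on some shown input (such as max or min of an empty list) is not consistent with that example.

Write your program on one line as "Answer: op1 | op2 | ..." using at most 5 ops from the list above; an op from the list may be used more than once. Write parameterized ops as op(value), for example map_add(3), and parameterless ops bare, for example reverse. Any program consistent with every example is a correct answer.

sort_asc | map_neg | drop(1) | min

Check, running the answer program on each example:
  [33, -28, 29, -25, 0, -6] -> [-28, -25, -6, 0, 29, 33] -> [28, 25, 6, 0, -29, -33] -> [25, 6, 0, -29, -33] -> -33
  [-11, -12, 35, -42, 24, 8, 2, -36, 33] -> [-42, -36, -12, -11, 2, 8, 24, 33, 35] -> [42, 36, 12, 11, -2, -8, -24, -33, -35] -> [36, 12, 11, -2, -8, -24, -33, -35] -> -35
  [8, 25, -12, -1, -13, 21, -37] -> [-37, -13, -12, -1, 8, 21, 25] -> [37, 13, 12, 1, -8, -21, -25] -> [13, 12, 1, -8, -21, -25] -> -25
  [-22, -5, -18, 48, -31] -> [-31, -22, -18, -5, 48] -> [31, 22, 18, 5, -48] -> [22, 18, 5, -48] -> -48
  [2, 37, -8, 13] -> [-8, 2, 13, 37] -> [8, -2, -13, -37] -> [-2, -13, -37] -> -37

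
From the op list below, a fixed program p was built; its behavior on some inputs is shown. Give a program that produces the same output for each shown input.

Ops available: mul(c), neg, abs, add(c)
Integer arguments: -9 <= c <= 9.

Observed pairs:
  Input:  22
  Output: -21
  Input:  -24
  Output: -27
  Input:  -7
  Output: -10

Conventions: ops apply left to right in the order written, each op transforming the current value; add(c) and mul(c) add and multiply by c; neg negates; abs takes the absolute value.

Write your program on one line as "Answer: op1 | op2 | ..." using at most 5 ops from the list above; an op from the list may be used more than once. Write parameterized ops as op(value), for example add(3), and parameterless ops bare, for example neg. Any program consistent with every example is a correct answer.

neg | add(2) | abs | add(1) | neg

Check, running the answer program on each example:
  22 -> -22 -> -20 -> 20 -> 21 -> -21
  -24 -> 24 -> 26 -> 26 -> 27 -> -27
  -7 -> 7 -> 9 -> 9 -> 10 -> -10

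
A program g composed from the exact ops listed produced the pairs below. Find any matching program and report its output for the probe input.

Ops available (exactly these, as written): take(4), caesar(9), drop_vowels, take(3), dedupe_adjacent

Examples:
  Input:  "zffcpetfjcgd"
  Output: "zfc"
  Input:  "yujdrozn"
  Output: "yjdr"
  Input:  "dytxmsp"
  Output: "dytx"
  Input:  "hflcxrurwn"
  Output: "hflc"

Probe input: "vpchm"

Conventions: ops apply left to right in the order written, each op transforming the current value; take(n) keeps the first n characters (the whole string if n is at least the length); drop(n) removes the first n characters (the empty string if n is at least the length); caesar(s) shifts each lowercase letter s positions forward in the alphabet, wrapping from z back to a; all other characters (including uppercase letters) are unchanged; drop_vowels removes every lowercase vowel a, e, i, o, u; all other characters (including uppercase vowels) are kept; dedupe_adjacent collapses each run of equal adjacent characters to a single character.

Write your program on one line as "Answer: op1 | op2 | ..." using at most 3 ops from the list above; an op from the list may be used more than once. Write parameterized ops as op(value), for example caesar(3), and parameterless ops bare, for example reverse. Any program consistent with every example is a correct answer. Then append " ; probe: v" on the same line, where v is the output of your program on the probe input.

drop_vowels | take(4) | dedupe_adjacent ; probe: "vpch"

Check, running the answer program on each example:
  "zffcpetfjcgd" -> "zffcptfjcgd" -> "zffc" -> "zfc"
  "yujdrozn" -> "yjdrzn" -> "yjdr" -> "yjdr"
  "dytxmsp" -> "dytxmsp" -> "dytx" -> "dytx"
  "hflcxrurwn" -> "hflcxrrwn" -> "hflc" -> "hflc"
  probe: "vpchm" -> "vpchm" -> "vpch" -> "vpch"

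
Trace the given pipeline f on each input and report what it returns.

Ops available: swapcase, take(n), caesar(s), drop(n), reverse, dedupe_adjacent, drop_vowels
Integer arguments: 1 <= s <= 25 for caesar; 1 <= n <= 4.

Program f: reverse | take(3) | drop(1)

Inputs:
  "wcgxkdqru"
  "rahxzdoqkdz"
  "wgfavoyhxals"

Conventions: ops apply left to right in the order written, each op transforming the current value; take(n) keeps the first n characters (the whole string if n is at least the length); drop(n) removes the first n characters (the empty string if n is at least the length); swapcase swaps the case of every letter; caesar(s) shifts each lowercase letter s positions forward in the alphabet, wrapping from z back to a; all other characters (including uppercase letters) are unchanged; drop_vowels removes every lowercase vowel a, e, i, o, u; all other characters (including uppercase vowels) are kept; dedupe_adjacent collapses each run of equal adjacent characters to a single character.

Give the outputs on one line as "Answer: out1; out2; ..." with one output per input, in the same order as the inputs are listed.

"rq"; "dk"; "la"

Execution, op by op:
  "wcgxkdqru" -> "urqdkxgcw" -> "urq" -> "rq"
  "rahxzdoqkdz" -> "zdkqodzxhar" -> "zdk" -> "dk"
  "wgfavoyhxals" -> "slaxhyovafgw" -> "sla" -> "la"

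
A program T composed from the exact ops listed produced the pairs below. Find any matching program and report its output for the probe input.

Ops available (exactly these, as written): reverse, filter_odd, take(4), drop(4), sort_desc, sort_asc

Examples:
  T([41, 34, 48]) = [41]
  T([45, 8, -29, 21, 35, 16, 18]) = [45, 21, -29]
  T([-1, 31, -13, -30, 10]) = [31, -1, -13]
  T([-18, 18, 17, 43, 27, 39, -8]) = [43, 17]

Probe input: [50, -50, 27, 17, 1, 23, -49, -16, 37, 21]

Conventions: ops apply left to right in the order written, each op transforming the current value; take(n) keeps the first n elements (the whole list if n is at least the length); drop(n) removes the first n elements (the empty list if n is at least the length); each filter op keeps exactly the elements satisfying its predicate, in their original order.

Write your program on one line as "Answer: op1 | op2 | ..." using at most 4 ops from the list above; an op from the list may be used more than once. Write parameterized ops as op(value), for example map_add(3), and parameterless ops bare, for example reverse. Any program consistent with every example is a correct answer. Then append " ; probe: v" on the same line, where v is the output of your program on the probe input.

take(4) | sort_desc | filter_odd ; probe: [27, 17]

Check, running the answer program on each example:
  [41, 34, 48] -> [41, 34, 48] -> [48, 41, 34] -> [41]
  [45, 8, -29, 21, 35, 16, 18] -> [45, 8, -29, 21] -> [45, 21, 8, -29] -> [45, 21, -29]
  [-1, 31, -13, -30, 10] -> [-1, 31, -13, -30] -> [31, -1, -13, -30] -> [31, -1, -13]
  [-18, 18, 17, 43, 27, 39, -8] -> [-18, 18, 17, 43] -> [43, 18, 17, -18] -> [43, 17]
  probe: [50, -50, 27, 17, 1, 23, -49, -16, 37, 21] -> [50, -50, 27, 17] -> [50, 27, 17, -50] -> [27, 17]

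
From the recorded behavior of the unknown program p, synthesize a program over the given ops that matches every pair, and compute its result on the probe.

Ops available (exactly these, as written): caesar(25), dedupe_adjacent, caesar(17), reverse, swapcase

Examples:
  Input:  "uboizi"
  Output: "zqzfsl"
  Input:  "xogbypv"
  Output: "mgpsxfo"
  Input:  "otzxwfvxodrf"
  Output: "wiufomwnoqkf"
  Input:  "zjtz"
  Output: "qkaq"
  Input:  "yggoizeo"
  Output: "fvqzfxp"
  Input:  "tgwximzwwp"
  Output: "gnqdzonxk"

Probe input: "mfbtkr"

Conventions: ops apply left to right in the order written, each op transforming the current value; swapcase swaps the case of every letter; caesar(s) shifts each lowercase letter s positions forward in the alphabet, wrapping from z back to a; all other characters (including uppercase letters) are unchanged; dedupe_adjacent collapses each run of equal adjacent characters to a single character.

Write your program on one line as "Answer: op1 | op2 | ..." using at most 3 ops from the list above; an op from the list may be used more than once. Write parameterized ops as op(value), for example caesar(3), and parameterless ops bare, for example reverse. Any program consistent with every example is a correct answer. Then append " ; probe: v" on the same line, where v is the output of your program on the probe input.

dedupe_adjacent | reverse | caesar(17) ; probe: "ibkswd"

Check, running the answer program on each example:
  "uboizi" -> "uboizi" -> "iziobu" -> "zqzfsl"
  "xogbypv" -> "xogbypv" -> "vpybgox" -> "mgpsxfo"
  "otzxwfvxodrf" -> "otzxwfvxodrf" -> "frdoxvfwxzto" -> "wiufomwnoqkf"
  "zjtz" -> "zjtz" -> "ztjz" -> "qkaq"
  "yggoizeo" -> "ygoizeo" -> "oeziogy" -> "fvqzfxp"
  "tgwximzwwp" -> "tgwximzwp" -> "pwzmixwgt" -> "gnqdzonxk"
  probe: "mfbtkr" -> "mfbtkr" -> "rktbfm" -> "ibkswd"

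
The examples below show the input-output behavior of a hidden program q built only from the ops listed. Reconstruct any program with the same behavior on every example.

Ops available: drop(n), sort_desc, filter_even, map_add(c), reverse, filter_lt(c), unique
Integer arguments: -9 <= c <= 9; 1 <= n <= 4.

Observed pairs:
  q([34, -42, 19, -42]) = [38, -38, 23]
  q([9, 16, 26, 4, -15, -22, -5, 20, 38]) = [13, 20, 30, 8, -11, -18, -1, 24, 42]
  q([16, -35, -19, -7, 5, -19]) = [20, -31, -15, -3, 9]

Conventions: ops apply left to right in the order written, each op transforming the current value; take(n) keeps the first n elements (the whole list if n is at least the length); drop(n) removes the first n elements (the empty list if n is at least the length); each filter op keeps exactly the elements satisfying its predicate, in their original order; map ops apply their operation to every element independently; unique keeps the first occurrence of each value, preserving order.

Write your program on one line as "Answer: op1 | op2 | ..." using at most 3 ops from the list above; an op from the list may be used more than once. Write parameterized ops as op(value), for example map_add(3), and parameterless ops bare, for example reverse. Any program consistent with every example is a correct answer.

map_add(6) | unique | map_add(-2)

Check, running the answer program on each example:
  [34, -42, 19, -42] -> [40, -36, 25, -36] -> [40, -36, 25] -> [38, -38, 23]
  [9, 16, 26, 4, -15, -22, -5, 20, 38] -> [15, 22, 32, 10, -9, -16, 1, 26, 44] -> [15, 22, 32, 10, -9, -16, 1, 26, 44] -> [13, 20, 30, 8, -11, -18, -1, 24, 42]
  [16, -35, -19, -7, 5, -19] -> [22, -29, -13, -1, 11, -13] -> [22, -29, -13, -1, 11] -> [20, -31, -15, -3, 9]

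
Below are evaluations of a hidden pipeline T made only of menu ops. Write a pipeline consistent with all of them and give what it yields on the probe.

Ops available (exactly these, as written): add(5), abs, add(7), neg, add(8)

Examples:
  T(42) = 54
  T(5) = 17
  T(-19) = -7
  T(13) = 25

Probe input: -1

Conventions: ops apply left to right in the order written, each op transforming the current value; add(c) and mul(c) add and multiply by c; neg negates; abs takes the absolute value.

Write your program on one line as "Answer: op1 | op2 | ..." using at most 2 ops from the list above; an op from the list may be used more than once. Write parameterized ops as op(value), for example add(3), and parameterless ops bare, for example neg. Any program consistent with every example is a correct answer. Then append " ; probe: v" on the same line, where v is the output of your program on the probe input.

add(5) | add(7) ; probe: 11

Check, running the answer program on each example:
  42 -> 47 -> 54
  5 -> 10 -> 17
  -19 -> -14 -> -7
  13 -> 18 -> 25
  probe: -1 -> 4 -> 11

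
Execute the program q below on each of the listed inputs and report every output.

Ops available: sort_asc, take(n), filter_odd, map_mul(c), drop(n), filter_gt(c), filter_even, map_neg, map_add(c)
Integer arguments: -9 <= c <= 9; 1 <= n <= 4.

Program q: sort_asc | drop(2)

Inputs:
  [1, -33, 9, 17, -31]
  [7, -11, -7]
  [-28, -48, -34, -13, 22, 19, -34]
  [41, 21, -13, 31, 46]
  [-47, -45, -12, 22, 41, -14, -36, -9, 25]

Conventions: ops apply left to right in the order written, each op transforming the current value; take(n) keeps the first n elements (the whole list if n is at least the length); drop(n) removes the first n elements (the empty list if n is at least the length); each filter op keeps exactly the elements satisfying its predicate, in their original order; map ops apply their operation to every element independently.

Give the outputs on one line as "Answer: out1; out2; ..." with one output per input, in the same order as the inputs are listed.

[1, 9, 17]; [7]; [-34, -28, -13, 19, 22]; [31, 41, 46]; [-36, -14, -12, -9, 22, 25, 41]

Execution, op by op:
  [1, -33, 9, 17, -31] -> [-33, -31, 1, 9, 17] -> [1, 9, 17]
  [7, -11, -7] -> [-11, -7, 7] -> [7]
  [-28, -48, -34, -13, 22, 19, -34] -> [-48, -34, -34, -28, -13, 19, 22] -> [-34, -28, -13, 19, 22]
  [41, 21, -13, 31, 46] -> [-13, 21, 31, 41, 46] -> [31, 41, 46]
  [-47, -45, -12, 22, 41, -14, -36, -9, 25] -> [-47, -45, -36, -14, -12, -9, 22, 25, 41] -> [-36, -14, -12, -9, 22, 25, 41]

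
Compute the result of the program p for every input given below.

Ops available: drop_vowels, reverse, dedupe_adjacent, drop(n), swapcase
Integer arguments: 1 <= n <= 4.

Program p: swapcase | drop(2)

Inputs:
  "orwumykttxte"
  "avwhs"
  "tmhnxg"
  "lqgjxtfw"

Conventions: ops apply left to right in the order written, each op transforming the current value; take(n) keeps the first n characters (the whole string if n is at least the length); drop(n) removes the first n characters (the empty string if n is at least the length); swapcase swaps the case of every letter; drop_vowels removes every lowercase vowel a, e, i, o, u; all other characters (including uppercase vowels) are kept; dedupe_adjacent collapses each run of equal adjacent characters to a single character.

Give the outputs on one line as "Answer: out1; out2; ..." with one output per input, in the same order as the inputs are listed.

"WUMYKTTXTE"; "WHS"; "HNXG"; "GJXTFW"

Execution, op by op:
  "orwumykttxte" -> "ORWUMYKTTXTE" -> "WUMYKTTXTE"
  "avwhs" -> "AVWHS" -> "WHS"
  "tmhnxg" -> "TMHNXG" -> "HNXG"
  "lqgjxtfw" -> "LQGJXTFW" -> "GJXTFW"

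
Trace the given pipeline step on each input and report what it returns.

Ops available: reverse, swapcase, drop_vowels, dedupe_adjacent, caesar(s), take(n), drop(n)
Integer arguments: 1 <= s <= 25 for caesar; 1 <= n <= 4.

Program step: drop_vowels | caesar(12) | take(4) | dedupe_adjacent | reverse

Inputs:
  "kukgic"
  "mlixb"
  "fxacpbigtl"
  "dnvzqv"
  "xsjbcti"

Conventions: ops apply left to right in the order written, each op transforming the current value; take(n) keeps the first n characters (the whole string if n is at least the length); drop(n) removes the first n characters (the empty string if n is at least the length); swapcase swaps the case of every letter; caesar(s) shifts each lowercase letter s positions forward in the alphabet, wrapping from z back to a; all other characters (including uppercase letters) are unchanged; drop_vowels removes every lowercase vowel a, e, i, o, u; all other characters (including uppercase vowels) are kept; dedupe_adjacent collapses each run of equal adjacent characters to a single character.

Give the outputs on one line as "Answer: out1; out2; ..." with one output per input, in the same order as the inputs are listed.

Execution, op by op:
  "kukgic" -> "kkgc" -> "wwso" -> "wwso" -> "wso" -> "osw"
  "mlixb" -> "mlxb" -> "yxjn" -> "yxjn" -> "yxjn" -> "njxy"
  "fxacpbigtl" -> "fxcpbgtl" -> "rjobnsfx" -> "rjob" -> "rjob" -> "bojr"
  "dnvzqv" -> "dnvzqv" -> "pzhlch" -> "pzhl" -> "pzhl" -> "lhzp"
  "xsjbcti" -> "xsjbct" -> "jevnof" -> "jevn" -> "jevn" -> "nvej"

"osw"; "njxy"; "bojr"; "lhzp"; "nvej"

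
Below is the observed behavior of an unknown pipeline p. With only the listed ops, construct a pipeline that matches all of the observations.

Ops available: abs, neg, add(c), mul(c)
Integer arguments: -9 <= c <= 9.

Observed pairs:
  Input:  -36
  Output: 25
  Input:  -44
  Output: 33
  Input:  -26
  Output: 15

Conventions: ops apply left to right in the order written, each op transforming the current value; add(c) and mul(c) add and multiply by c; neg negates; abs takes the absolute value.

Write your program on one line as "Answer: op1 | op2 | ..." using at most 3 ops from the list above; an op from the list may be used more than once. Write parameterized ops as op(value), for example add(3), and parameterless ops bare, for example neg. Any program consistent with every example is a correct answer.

add(5) | neg | add(-6)

Check, running the answer program on each example:
  -36 -> -31 -> 31 -> 25
  -44 -> -39 -> 39 -> 33
  -26 -> -21 -> 21 -> 15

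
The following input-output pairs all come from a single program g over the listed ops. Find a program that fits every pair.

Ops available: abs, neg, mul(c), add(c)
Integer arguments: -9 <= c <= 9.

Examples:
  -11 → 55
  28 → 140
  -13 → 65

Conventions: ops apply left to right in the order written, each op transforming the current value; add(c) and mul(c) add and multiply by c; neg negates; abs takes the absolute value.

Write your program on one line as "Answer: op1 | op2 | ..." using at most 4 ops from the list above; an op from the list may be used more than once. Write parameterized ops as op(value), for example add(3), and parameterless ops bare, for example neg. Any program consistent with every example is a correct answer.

abs | neg | mul(-5)

Check, running the answer program on each example:
  -11 -> 11 -> -11 -> 55
  28 -> 28 -> -28 -> 140
  -13 -> 13 -> -13 -> 65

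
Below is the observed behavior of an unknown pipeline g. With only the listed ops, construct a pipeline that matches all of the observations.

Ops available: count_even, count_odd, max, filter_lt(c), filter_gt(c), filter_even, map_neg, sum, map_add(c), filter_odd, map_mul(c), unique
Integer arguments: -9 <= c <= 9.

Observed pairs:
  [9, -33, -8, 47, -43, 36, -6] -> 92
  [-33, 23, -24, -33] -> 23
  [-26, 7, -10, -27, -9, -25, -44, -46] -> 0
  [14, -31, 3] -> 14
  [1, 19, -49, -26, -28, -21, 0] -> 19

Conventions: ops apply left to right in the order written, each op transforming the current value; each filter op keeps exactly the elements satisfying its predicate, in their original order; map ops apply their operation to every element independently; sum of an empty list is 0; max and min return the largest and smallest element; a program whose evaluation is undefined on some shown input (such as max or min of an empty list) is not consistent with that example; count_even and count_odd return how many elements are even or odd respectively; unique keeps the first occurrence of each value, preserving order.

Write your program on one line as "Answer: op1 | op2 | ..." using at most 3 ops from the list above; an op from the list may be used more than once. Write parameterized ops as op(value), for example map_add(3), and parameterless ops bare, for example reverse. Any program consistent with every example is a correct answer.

filter_gt(-8) | filter_gt(7) | sum

Check, running the answer program on each example:
  [9, -33, -8, 47, -43, 36, -6] -> [9, 47, 36, -6] -> [9, 47, 36] -> 92
  [-33, 23, -24, -33] -> [23] -> [23] -> 23
  [-26, 7, -10, -27, -9, -25, -44, -46] -> [7] -> [] -> 0
  [14, -31, 3] -> [14, 3] -> [14] -> 14
  [1, 19, -49, -26, -28, -21, 0] -> [1, 19, 0] -> [19] -> 19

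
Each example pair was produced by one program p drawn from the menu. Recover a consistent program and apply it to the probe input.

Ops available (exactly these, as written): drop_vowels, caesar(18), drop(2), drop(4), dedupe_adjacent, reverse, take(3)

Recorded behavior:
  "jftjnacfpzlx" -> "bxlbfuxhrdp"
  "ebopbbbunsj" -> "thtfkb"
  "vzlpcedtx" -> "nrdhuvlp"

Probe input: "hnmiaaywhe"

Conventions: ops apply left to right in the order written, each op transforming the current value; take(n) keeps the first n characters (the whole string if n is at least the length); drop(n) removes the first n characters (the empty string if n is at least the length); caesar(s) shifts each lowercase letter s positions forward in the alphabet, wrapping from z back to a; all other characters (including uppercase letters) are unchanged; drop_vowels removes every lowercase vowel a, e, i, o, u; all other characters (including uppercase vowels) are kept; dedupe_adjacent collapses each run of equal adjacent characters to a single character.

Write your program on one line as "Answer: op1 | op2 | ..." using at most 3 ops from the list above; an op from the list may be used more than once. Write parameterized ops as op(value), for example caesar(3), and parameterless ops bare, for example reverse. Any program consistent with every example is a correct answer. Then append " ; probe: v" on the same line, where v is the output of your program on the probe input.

dedupe_adjacent | drop_vowels | caesar(18) ; probe: "zfeqoz"

Check, running the answer program on each example:
  "jftjnacfpzlx" -> "jftjnacfpzlx" -> "jftjncfpzlx" -> "bxlbfuxhrdp"
  "ebopbbbunsj" -> "ebopbunsj" -> "bpbnsj" -> "thtfkb"
  "vzlpcedtx" -> "vzlpcedtx" -> "vzlpcdtx" -> "nrdhuvlp"
  probe: "hnmiaaywhe" -> "hnmiaywhe" -> "hnmywh" -> "zfeqoz"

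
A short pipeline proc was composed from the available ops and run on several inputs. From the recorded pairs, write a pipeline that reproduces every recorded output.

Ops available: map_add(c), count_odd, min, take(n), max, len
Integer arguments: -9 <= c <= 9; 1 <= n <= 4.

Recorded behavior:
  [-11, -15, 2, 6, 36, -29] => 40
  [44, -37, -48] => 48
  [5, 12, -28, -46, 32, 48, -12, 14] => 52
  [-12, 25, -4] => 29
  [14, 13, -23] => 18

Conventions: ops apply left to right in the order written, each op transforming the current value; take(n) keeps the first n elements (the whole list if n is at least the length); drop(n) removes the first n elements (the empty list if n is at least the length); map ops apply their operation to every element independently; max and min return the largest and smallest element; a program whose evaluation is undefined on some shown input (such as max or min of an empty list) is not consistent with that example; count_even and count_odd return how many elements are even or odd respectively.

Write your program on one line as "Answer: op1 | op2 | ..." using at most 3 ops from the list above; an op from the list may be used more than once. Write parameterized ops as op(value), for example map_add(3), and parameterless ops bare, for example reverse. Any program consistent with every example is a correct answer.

map_add(4) | max

Check, running the answer program on each example:
  [-11, -15, 2, 6, 36, -29] -> [-7, -11, 6, 10, 40, -25] -> 40
  [44, -37, -48] -> [48, -33, -44] -> 48
  [5, 12, -28, -46, 32, 48, -12, 14] -> [9, 16, -24, -42, 36, 52, -8, 18] -> 52
  [-12, 25, -4] -> [-8, 29, 0] -> 29
  [14, 13, -23] -> [18, 17, -19] -> 18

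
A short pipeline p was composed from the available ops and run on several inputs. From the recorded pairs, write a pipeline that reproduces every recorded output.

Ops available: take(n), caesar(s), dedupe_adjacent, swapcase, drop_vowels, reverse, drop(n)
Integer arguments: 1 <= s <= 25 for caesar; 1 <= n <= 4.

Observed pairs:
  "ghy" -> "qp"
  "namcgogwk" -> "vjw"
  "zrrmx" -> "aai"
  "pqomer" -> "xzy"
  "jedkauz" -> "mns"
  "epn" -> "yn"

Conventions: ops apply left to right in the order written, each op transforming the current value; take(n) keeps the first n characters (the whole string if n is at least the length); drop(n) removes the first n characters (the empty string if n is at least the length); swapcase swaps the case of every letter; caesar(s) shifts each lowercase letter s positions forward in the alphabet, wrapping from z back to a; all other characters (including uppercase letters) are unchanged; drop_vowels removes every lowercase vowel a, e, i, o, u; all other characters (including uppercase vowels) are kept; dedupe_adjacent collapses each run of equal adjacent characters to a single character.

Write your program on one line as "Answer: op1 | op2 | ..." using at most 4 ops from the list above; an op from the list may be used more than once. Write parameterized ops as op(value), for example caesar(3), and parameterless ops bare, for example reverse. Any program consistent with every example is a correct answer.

take(4) | reverse | drop(1) | caesar(9)

Check, running the answer program on each example:
  "ghy" -> "ghy" -> "yhg" -> "hg" -> "qp"
  "namcgogwk" -> "namc" -> "cman" -> "man" -> "vjw"
  "zrrmx" -> "zrrm" -> "mrrz" -> "rrz" -> "aai"
  "pqomer" -> "pqom" -> "moqp" -> "oqp" -> "xzy"
  "jedkauz" -> "jedk" -> "kdej" -> "dej" -> "mns"
  "epn" -> "epn" -> "npe" -> "pe" -> "yn"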